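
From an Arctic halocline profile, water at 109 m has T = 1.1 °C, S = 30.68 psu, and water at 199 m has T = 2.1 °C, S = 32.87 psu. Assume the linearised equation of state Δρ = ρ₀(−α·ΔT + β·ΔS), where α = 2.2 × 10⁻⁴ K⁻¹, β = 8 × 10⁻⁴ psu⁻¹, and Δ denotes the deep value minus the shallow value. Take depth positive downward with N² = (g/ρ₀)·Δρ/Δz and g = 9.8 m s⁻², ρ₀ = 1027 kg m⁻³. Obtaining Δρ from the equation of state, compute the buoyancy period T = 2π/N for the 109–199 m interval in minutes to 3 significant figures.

ΔT = +1.0 K, ΔS = +2.19 psu (deep − shallow).
Δρ/ρ₀ = −αΔT + βΔS = -2.20 × 10⁻⁴ + 1.752 × 10⁻³ = 1.532 × 10⁻³, so Δρ ≈ 1.573 kg m⁻³.
N² = (g/ρ₀)·Δρ/Δz = g·(Δρ/ρ₀)/Δz = 9.8 × 1.532 × 10⁻³ / 90 = 1.6682 × 10⁻⁴ s⁻².
N = √(1.6682 × 10⁻⁴) = 0.012916 rad s⁻¹ → T = 2π/N = 486.47 s = 8.1078 min ≈ 8.11 min.

8.11 min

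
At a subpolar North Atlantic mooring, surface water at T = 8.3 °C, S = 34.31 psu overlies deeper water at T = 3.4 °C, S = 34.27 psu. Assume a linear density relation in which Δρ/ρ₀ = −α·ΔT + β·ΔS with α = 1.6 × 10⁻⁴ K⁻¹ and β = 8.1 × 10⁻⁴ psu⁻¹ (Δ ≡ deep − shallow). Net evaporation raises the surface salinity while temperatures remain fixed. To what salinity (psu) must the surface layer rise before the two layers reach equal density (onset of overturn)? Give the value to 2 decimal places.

35.24 psu

Neutral buoyancy requires −α(T_deep − T_surf) + β(S_deep − S_surf′) = 0.
S_surf′ = S_deep − (α/β)·ΔT = 34.27 − (1.6 × 10⁻⁴/8.1 × 10⁻⁴)·(-4.9) = 35.2379 psu.
Increase required: 35.2379 − 34.31 = 0.9279 psu.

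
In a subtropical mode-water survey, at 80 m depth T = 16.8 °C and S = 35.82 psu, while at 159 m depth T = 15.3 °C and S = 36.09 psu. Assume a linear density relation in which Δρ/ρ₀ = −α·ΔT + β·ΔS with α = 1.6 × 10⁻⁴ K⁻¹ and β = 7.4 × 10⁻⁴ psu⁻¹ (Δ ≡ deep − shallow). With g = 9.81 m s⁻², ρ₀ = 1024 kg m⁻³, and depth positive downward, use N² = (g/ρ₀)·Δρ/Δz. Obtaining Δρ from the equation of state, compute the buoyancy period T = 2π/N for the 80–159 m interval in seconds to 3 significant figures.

ΔT = -1.5 K, ΔS = +0.27 psu (deep − shallow).
Δρ/ρ₀ = −αΔT + βΔS = 2.40 × 10⁻⁴ + 1.998 × 10⁻⁴ = 4.398 × 10⁻⁴, so Δρ ≈ 0.4504 kg m⁻³.
N² = (g/ρ₀)·Δρ/Δz = g·(Δρ/ρ₀)/Δz = 9.81 × 4.398 × 10⁻⁴ / 79 = 5.4613 × 10⁻⁵ s⁻².
N = √(5.4613 × 10⁻⁵) = 7.3901 × 10⁻³ rad s⁻¹ → T = 2π/N = 850.22 s ≈ 850 s.

850 s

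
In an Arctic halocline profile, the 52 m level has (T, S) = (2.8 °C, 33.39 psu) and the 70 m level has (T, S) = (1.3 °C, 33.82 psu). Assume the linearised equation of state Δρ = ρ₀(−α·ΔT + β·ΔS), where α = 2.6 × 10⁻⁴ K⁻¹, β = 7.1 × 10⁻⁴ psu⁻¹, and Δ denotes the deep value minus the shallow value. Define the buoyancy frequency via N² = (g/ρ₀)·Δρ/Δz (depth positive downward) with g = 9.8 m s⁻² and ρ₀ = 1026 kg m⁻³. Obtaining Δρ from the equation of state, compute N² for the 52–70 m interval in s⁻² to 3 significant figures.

ΔT = -1.5 K, ΔS = +0.43 psu (deep − shallow).
Δρ/ρ₀ = −αΔT + βΔS = 3.90 × 10⁻⁴ + 3.053 × 10⁻⁴ = 6.953 × 10⁻⁴, so Δρ ≈ 0.7134 kg m⁻³.
N² = (g/ρ₀)·Δρ/Δz = g·(Δρ/ρ₀)/Δz = 9.8 × 6.953 × 10⁻⁴ / 18 = 3.7855 × 10⁻⁴ s⁻² ≈ 3.79 × 10⁻⁴ s⁻².

3.79 × 10⁻⁴ s⁻²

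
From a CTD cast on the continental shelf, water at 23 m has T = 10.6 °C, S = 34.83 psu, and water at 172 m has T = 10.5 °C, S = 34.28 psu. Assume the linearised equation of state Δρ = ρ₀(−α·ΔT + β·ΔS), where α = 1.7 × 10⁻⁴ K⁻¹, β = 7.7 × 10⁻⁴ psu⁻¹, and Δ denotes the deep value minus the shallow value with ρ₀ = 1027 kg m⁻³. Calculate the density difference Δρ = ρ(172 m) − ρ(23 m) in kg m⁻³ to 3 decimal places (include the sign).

-0.417 kg m⁻³

ΔT = -0.1 K, ΔS = -0.55 psu (deep − shallow).
Δρ/ρ₀ = −(1.7 × 10⁻⁴)(-0.1) + (7.7 × 10⁻⁴)(-0.55) = -4.065 × 10⁻⁴.
Δρ = 1027 × (-4.065 × 10⁻⁴) = -0.417 kg m⁻³.
Negative Δρ: lighter below, statically unstable.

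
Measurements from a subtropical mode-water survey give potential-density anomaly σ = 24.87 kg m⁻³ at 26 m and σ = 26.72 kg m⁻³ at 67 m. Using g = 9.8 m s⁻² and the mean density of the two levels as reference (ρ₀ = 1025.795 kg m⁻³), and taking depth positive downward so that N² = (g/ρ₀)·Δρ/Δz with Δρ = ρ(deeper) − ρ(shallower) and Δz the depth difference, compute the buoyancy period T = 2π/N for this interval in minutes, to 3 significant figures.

5.04 min

Δρ = 1026.72 − 1024.87 = 1.85 kg m⁻³ over Δz = 67 − 26 = 41 m.
N² = (9.8/1025.795) × (1.85/41) = 4.3108 × 10⁻⁴ s⁻².
N = √(4.3108 × 10⁻⁴) = 0.020762 rad s⁻¹, so T = 2π/N = 302.63 s = 5.0438 min ≈ 5.04 min.
A positive N² confirms static stability across the interval.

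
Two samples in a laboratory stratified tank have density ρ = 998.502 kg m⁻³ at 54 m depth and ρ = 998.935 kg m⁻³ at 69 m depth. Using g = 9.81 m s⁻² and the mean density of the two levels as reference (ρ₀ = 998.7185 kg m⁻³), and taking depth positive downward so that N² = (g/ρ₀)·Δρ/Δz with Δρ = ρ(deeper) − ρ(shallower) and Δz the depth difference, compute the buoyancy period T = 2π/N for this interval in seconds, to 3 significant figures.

Δρ = 998.935 − 998.502 = 0.433 kg m⁻³ over Δz = 69 − 54 = 15 m.
N² = (9.81/998.7185) × (0.433/15) = 2.8355 × 10⁻⁴ s⁻².
N = √(2.8355 × 10⁻⁴) = 0.016839 rad s⁻¹, so T = 2π/N = 373.13 s ≈ 373 s.

373 s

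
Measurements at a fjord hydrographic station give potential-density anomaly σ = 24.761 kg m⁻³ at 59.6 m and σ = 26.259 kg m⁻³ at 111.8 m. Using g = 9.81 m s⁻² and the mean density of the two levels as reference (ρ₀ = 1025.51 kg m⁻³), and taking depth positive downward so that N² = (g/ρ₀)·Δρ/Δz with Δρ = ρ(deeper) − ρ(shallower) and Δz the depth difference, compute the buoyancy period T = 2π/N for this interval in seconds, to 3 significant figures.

Δρ = 1026.259 − 1024.761 = 1.498 kg m⁻³ over Δz = 111.8 − 59.6 = 52.2 m.
N² = (9.81/1025.51) × (1.498/52.2) = 2.7452 × 10⁻⁴ s⁻².
N = √(2.7452 × 10⁻⁴) = 0.016569 rad s⁻¹, so T = 2π/N = 379.21 s ≈ 379 s.

379 s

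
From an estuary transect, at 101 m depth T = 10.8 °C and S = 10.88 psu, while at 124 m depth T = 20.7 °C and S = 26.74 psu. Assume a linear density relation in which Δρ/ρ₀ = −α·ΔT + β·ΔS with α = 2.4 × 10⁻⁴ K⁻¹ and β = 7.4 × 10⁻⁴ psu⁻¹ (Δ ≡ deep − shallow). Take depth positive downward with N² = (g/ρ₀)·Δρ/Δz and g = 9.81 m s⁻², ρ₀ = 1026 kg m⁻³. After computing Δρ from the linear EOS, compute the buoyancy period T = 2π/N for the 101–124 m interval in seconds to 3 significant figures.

99.4 s

ΔT = +9.9 K, ΔS = +15.86 psu (deep − shallow).
Δρ/ρ₀ = −αΔT + βΔS = -2.376 × 10⁻³ + 0.0117364 = 9.3604 × 10⁻³, so Δρ ≈ 9.604 kg m⁻³.
N² = (g/ρ₀)·Δρ/Δz = g·(Δρ/ρ₀)/Δz = 9.81 × 9.3604 × 10⁻³ / 23 = 3.9924 × 10⁻³ s⁻².
N = √(3.9924 × 10⁻³) = 0.063185 rad s⁻¹ → T = 2π/N = 99.441 s ≈ 99.4 s.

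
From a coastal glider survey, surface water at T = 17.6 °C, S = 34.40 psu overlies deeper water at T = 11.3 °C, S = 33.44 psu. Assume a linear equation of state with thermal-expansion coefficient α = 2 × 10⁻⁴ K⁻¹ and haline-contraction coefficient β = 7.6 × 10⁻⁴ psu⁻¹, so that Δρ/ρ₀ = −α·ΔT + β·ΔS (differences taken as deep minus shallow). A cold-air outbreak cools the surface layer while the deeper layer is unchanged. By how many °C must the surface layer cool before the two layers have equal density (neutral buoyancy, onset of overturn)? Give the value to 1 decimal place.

Neutral buoyancy requires Δρ = 0, i.e. −α(T_deep − T_surf′) + β(S_deep − S_surf) = 0.
T_surf′ = T_deep − (β/α)·ΔS = 11.3 − (7.6 × 10⁻⁴/2 × 10⁻⁴)·(-0.96) = 14.948 °C.
Cooling required: 17.6 − (14.948) = 2.652 °C.

2.7 °C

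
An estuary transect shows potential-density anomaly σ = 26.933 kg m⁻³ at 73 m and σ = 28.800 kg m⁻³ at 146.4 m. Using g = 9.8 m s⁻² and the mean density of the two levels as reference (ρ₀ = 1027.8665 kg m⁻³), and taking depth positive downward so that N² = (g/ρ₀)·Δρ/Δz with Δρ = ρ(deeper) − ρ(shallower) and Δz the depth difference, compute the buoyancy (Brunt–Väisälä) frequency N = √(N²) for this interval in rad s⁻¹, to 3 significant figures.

Δρ = 1028.800 − 1026.933 = 1.867 kg m⁻³ over Δz = 146.4 − 73 = 73.4 m.
N² = (9.8/1027.8665) × (1.867/73.4) = 2.4251 × 10⁻⁴ s⁻².
N = √(2.4251 × 10⁻⁴) = 0.015573 rad s⁻¹ ≈ 0.0156 rad s⁻¹.
N² > 0, so the interval is statically stable.

0.0156 rad s⁻¹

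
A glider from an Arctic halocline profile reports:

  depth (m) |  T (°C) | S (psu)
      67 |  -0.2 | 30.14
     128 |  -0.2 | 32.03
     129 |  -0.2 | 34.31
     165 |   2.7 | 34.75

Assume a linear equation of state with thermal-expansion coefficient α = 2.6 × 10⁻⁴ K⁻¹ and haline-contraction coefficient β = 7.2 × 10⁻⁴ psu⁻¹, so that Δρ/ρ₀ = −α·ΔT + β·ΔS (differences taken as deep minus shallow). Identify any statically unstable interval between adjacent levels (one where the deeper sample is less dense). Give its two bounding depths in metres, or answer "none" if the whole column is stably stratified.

Evaluate Δρ/ρ₀ = −αΔT + βΔS across each adjacent pair:
  67–128 m: −αΔT+βΔS = −(2.6 × 10⁻⁴)(+0.0)+(7.2 × 10⁻⁴)(+1.89) = 1.4 × 10⁻³ → stable
  128–129 m: −αΔT+βΔS = −(2.6 × 10⁻⁴)(+0.0)+(7.2 × 10⁻⁴)(+2.28) = 1.6 × 10⁻³ → stable
  129–165 m: −αΔT+βΔS = −(2.6 × 10⁻⁴)(+2.9)+(7.2 × 10⁻⁴)(+0.44) = -4.4 × 10⁻⁴ → UNSTABLE
The 129–165 m interval has Δρ < 0: lighter water underlies denser water.

129–165 m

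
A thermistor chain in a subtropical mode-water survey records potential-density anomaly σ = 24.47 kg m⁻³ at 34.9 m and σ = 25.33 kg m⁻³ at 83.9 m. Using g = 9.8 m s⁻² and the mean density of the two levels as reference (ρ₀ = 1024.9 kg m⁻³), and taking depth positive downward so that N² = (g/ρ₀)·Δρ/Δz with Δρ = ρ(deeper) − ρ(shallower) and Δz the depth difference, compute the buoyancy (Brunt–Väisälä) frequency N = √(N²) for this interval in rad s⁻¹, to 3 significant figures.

0.0130 rad s⁻¹

Δρ = 1025.33 − 1024.47 = 0.86 kg m⁻³ over Δz = 83.9 − 34.9 = 49 m.
N² = (9.8/1024.9) × (0.86/49) = 1.6782 × 10⁻⁴ s⁻².
N = √(1.6782 × 10⁻⁴) = 0.012955 rad s⁻¹ ≈ 0.0130 rad s⁻¹.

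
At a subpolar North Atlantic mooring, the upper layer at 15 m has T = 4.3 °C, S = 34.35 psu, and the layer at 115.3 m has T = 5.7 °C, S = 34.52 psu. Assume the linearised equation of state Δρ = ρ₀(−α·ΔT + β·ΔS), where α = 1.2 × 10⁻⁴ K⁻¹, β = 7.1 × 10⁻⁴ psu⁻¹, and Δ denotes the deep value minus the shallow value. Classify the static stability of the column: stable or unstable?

unstable

ΔT = 5.7 − 4.3 = +1.4 K and ΔS = 34.52 − 34.35 = +0.17 psu (deep − shallow).
−αΔT = -1.68 × 10⁻⁴; βΔS = 1.207 × 10⁻⁴; sum Δρ/ρ₀ = -4.73 × 10⁻⁵.
Δρ/ρ₀ < 0, so Δρ < 0: deeper water is lighter → statically unstable; the column would overturn.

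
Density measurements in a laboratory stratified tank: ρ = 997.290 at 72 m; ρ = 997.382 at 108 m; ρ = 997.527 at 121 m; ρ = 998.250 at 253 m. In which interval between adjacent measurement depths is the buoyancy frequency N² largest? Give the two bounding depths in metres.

Compute the density gradient over each adjacent pair:
  72–108 m: Δρ/Δz = 0.092/36 = 2.6 × 10⁻³ kg m⁻⁴
  108–121 m: Δρ/Δz = 0.145/13 = 0.011 kg m⁻⁴
  121–253 m: Δρ/Δz = 0.723/132 = 5.5 × 10⁻³ kg m⁻⁴
The largest gradient is in the 108–121 m interval — the pycnocline.

108–121 m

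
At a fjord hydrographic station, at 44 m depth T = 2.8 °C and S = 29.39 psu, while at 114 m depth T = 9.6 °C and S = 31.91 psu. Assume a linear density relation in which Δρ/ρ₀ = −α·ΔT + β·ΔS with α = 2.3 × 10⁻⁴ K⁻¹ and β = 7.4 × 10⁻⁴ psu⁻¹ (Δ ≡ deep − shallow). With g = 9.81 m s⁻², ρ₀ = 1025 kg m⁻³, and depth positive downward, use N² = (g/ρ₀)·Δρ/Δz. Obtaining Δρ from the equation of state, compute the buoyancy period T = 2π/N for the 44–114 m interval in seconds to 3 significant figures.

ΔT = +6.8 K, ΔS = +2.52 psu (deep − shallow).
Δρ/ρ₀ = −αΔT + βΔS = -1.564 × 10⁻³ + 1.8648 × 10⁻³ = 3.008 × 10⁻⁴, so Δρ ≈ 0.3083 kg m⁻³.
N² = (g/ρ₀)·Δρ/Δz = g·(Δρ/ρ₀)/Δz = 9.81 × 3.008 × 10⁻⁴ / 70 = 4.2155 × 10⁻⁵ s⁻².
N = √(4.2155 × 10⁻⁵) = 6.4927 × 10⁻³ rad s⁻¹ → T = 2π/N = 967.73 s ≈ 968 s.

968 s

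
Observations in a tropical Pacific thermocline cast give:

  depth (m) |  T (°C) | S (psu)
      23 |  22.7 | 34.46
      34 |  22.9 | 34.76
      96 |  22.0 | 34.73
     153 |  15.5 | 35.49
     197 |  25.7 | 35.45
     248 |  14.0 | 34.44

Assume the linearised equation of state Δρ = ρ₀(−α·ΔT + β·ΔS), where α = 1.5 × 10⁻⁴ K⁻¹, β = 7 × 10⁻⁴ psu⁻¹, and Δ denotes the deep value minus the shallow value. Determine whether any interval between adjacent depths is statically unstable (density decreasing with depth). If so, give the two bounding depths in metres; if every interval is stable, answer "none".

153–197 m

Evaluate Δρ/ρ₀ = −αΔT + βΔS across each adjacent pair:
  23–34 m: −αΔT+βΔS = −(1.5 × 10⁻⁴)(+0.2)+(7 × 10⁻⁴)(+0.30) = 1.8 × 10⁻⁴ → stable
  34–96 m: −αΔT+βΔS = −(1.5 × 10⁻⁴)(-0.9)+(7 × 10⁻⁴)(-0.03) = 1.1 × 10⁻⁴ → stable
  96–153 m: −αΔT+βΔS = −(1.5 × 10⁻⁴)(-6.5)+(7 × 10⁻⁴)(+0.76) = 1.5 × 10⁻³ → stable
  153–197 m: −αΔT+βΔS = −(1.5 × 10⁻⁴)(+10.2)+(7 × 10⁻⁴)(-0.04) = -1.6 × 10⁻³ → UNSTABLE
  197–248 m: −αΔT+βΔS = −(1.5 × 10⁻⁴)(-11.7)+(7 × 10⁻⁴)(-1.01) = 1.0 × 10⁻³ → stable
The 153–197 m interval has Δρ < 0: lighter water underlies denser water.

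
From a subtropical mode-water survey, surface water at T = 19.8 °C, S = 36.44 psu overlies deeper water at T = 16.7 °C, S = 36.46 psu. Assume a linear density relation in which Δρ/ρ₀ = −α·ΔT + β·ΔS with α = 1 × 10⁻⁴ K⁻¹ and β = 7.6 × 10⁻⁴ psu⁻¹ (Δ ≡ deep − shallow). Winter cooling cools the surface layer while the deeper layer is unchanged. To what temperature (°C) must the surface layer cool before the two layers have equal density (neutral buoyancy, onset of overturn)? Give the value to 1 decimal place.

Neutral buoyancy requires Δρ = 0, i.e. −α(T_deep − T_surf′) + β(S_deep − S_surf) = 0.
T_surf′ = T_deep − (β/α)·ΔS = 16.7 − (7.6 × 10⁻⁴/1 × 10⁻⁴)·(+0.02) = 16.548 °C.
Cooling required: 19.8 − (16.548) = 3.252 °C.

16.5 °C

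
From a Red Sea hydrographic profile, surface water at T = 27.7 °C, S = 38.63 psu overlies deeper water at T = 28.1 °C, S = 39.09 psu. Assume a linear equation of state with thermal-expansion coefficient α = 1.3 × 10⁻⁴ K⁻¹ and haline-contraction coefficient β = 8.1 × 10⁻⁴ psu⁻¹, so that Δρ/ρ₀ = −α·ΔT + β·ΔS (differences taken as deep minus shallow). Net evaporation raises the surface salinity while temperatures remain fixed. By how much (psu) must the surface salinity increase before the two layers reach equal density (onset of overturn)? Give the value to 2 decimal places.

Neutral buoyancy requires −α(T_deep − T_surf) + β(S_deep − S_surf′) = 0.
S_surf′ = S_deep − (α/β)·ΔT = 39.09 − (1.3 × 10⁻⁴/8.1 × 10⁻⁴)·(+0.4) = 39.0258 psu.
Increase required: 39.0258 − 38.63 = 0.3958 psu.

0.40 psu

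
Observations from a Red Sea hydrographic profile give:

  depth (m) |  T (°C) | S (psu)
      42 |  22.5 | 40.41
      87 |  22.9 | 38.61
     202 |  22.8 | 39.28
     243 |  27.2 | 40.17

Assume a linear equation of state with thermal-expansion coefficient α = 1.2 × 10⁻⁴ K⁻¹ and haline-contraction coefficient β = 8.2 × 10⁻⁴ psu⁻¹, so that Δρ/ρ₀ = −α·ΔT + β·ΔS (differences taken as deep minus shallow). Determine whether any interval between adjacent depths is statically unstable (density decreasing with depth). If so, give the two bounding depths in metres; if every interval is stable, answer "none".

42–87 m

Evaluate Δρ/ρ₀ = −αΔT + βΔS across each adjacent pair:
  42–87 m: −αΔT+βΔS = −(1.2 × 10⁻⁴)(+0.4)+(8.2 × 10⁻⁴)(-1.80) = -1.5 × 10⁻³ → UNSTABLE
  87–202 m: −αΔT+βΔS = −(1.2 × 10⁻⁴)(-0.1)+(8.2 × 10⁻⁴)(+0.67) = 5.6 × 10⁻⁴ → stable
  202–243 m: −αΔT+βΔS = −(1.2 × 10⁻⁴)(+4.4)+(8.2 × 10⁻⁴)(+0.89) = 2.0 × 10⁻⁴ → stable
The 42–87 m interval has Δρ < 0: lighter water underlies denser water.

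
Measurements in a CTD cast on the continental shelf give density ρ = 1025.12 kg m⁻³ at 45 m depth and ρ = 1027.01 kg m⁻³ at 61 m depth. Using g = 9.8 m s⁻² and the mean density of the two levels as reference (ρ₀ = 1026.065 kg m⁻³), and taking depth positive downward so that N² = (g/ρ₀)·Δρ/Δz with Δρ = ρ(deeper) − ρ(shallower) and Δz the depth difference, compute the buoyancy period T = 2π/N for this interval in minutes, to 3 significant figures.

Δρ = 1027.01 − 1025.12 = 1.89 kg m⁻³ over Δz = 61 − 45 = 16 m.
N² = (9.8/1026.065) × (1.89/16) = 1.1282 × 10⁻³ s⁻².
N = √(1.1282 × 10⁻³) = 0.033589 rad s⁻¹, so T = 2π/N = 187.06 s = 3.1177 min ≈ 3.12 min.
N² > 0, so the interval is statically stable.

3.12 min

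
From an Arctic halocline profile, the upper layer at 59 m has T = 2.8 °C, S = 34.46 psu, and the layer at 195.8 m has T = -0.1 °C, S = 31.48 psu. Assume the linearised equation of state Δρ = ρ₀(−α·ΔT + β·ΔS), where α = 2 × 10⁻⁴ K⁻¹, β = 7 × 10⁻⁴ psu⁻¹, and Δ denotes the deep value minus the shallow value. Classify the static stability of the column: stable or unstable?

ΔT = -0.1 − 2.8 = -2.9 K and ΔS = 31.48 − 34.46 = -2.98 psu (deep − shallow).
−αΔT = 5.80 × 10⁻⁴; βΔS = -2.086 × 10⁻³; sum Δρ/ρ₀ = -1.506 × 10⁻³.
Δρ/ρ₀ < 0, so Δρ < 0: deeper water is lighter → statically unstable; the column would overturn.

unstable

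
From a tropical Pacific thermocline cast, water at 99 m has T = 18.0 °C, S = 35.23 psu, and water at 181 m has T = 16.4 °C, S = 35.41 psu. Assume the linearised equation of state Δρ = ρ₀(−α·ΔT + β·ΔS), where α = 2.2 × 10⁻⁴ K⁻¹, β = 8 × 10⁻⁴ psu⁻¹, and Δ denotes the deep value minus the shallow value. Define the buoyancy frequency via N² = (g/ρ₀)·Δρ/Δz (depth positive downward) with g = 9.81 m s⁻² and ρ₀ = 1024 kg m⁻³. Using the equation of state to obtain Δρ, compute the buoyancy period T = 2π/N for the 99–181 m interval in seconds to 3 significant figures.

ΔT = -1.6 K, ΔS = +0.18 psu (deep − shallow).
Δρ/ρ₀ = −αΔT + βΔS = 3.52 × 10⁻⁴ + 1.44 × 10⁻⁴ = 4.96 × 10⁻⁴, so Δρ ≈ 0.5079 kg m⁻³.
N² = (g/ρ₀)·Δρ/Δz = g·(Δρ/ρ₀)/Δz = 9.81 × 4.96 × 10⁻⁴ / 82 = 5.9339 × 10⁻⁵ s⁻².
N = √(5.9339 × 10⁻⁵) = 7.7032 × 10⁻³ rad s⁻¹ → T = 2π/N = 815.66 s ≈ 816 s.

816 s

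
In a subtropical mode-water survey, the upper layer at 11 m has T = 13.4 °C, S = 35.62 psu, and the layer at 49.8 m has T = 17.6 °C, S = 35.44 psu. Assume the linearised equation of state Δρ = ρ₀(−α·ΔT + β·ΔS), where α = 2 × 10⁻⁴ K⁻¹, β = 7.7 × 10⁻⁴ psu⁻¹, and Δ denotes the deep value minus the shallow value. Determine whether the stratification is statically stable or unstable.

ΔT = 17.6 − 13.4 = +4.2 K and ΔS = 35.44 − 35.62 = -0.18 psu (deep − shallow).
−αΔT = -8.40 × 10⁻⁴; βΔS = -1.386 × 10⁻⁴; sum Δρ/ρ₀ = -9.786 × 10⁻⁴.
Δρ/ρ₀ < 0, so Δρ < 0: deeper water is lighter → statically unstable; the column would overturn.

unstable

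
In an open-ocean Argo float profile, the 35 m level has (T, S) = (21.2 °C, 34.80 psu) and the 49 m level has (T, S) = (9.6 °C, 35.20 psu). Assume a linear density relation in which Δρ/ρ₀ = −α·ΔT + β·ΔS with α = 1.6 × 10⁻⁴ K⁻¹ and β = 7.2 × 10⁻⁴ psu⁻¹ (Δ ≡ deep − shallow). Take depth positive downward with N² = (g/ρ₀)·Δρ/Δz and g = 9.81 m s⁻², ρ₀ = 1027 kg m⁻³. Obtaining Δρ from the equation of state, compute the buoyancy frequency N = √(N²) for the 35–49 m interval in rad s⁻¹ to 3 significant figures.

ΔT = -11.6 K, ΔS = +0.40 psu (deep − shallow).
Δρ/ρ₀ = −αΔT + βΔS = 1.856 × 10⁻³ + 2.88 × 10⁻⁴ = 2.144 × 10⁻³, so Δρ ≈ 2.202 kg m⁻³.
N² = (g/ρ₀)·Δρ/Δz = g·(Δρ/ρ₀)/Δz = 9.81 × 2.144 × 10⁻³ / 14 = 1.5023 × 10⁻³ s⁻².
N = √(1.5023 × 10⁻³) = 0.038760 rad s⁻¹ ≈ 0.0388 rad s⁻¹.

0.0388 rad s⁻¹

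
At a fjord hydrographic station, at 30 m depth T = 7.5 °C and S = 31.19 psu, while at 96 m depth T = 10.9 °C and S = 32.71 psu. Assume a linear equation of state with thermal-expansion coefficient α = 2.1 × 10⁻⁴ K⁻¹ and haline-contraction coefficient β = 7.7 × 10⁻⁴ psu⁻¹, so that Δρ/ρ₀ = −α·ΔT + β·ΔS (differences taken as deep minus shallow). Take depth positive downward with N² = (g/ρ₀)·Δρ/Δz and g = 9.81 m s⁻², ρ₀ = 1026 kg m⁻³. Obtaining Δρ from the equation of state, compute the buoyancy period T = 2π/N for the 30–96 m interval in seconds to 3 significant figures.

763 s

ΔT = +3.4 K, ΔS = +1.52 psu (deep − shallow).
Δρ/ρ₀ = −αΔT + βΔS = -7.14 × 10⁻⁴ + 1.1704 × 10⁻³ = 4.564 × 10⁻⁴, so Δρ ≈ 0.4683 kg m⁻³.
N² = (g/ρ₀)·Δρ/Δz = g·(Δρ/ρ₀)/Δz = 9.81 × 4.564 × 10⁻⁴ / 66 = 6.7838 × 10⁻⁵ s⁻².
N = √(6.7838 × 10⁻⁵) = 8.2364 × 10⁻³ rad s⁻¹ → T = 2π/N = 762.86 s ≈ 763 s.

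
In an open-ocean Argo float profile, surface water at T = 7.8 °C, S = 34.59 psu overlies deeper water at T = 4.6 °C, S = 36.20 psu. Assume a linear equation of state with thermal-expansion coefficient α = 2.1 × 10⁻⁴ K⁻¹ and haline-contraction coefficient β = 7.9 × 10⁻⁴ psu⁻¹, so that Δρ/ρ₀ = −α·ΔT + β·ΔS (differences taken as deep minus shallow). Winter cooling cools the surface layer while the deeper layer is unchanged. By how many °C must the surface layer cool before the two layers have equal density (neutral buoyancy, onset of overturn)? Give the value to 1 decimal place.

Neutral buoyancy requires Δρ = 0, i.e. −α(T_deep − T_surf′) + β(S_deep − S_surf) = 0.
T_surf′ = T_deep − (β/α)·ΔS = 4.6 − (7.9 × 10⁻⁴/2.1 × 10⁻⁴)·(+1.61) = -1.457 °C.
Cooling required: 7.8 − (-1.457) = 9.257 °C.

9.3 °C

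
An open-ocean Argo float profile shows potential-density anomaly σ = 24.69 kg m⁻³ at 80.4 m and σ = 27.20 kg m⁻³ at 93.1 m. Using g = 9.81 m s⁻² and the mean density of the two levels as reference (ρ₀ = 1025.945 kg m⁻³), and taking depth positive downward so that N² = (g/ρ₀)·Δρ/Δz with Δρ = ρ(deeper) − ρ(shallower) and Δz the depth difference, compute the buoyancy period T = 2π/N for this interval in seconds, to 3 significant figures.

145 s

Δρ = 1027.20 − 1024.69 = 2.51 kg m⁻³ over Δz = 93.1 − 80.4 = 12.7 m.
N² = (9.81/1025.945) × (2.51/12.7) = 1.8898 × 10⁻³ s⁻².
N = √(1.8898 × 10⁻³) = 0.043472 rad s⁻¹, so T = 2π/N = 144.53 s ≈ 145 s.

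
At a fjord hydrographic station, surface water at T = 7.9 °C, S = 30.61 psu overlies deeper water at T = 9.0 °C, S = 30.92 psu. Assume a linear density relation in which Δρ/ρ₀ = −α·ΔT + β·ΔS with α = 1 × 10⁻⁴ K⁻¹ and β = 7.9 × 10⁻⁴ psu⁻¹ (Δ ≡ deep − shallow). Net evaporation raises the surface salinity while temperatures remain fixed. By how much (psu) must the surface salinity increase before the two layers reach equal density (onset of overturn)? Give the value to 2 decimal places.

Neutral buoyancy requires −α(T_deep − T_surf) + β(S_deep − S_surf′) = 0.
S_surf′ = S_deep − (α/β)·ΔT = 30.92 − (1 × 10⁻⁴/7.9 × 10⁻⁴)·(+1.1) = 30.7808 psu.
Increase required: 30.7808 − 30.61 = 0.1708 psu.

0.17 psu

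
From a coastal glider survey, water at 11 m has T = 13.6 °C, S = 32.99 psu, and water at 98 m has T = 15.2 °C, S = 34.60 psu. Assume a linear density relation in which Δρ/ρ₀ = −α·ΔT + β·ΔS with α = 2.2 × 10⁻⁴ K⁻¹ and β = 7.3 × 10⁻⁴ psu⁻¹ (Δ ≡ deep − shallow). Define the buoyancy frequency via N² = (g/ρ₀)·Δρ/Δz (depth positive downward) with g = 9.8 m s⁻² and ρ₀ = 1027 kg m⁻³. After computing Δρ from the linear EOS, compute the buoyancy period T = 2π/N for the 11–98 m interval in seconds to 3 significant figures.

652 s

ΔT = +1.6 K, ΔS = +1.61 psu (deep − shallow).
Δρ/ρ₀ = −αΔT + βΔS = -3.52 × 10⁻⁴ + 1.1753 × 10⁻³ = 8.233 × 10⁻⁴, so Δρ ≈ 0.8455 kg m⁻³.
N² = (g/ρ₀)·Δρ/Δz = g·(Δρ/ρ₀)/Δz = 9.8 × 8.233 × 10⁻⁴ / 87 = 9.2740 × 10⁻⁵ s⁻².
N = √(9.2740 × 10⁻⁵) = 9.6302 × 10⁻³ rad s⁻¹ → T = 2π/N = 652.45 s ≈ 652 s.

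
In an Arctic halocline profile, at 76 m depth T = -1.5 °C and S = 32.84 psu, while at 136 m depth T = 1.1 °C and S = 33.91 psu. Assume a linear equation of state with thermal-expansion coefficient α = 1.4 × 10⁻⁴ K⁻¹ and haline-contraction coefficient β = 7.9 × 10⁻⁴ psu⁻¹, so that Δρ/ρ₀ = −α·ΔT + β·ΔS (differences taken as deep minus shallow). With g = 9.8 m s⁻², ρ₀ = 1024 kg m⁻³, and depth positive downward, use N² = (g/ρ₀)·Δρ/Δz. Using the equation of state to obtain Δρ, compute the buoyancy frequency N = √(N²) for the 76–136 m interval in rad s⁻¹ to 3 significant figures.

8.87 × 10⁻³ rad s⁻¹

ΔT = +2.6 K, ΔS = +1.07 psu (deep − shallow).
Δρ/ρ₀ = −αΔT + βΔS = -3.64 × 10⁻⁴ + 8.453 × 10⁻⁴ = 4.813 × 10⁻⁴, so Δρ ≈ 0.4929 kg m⁻³.
N² = (g/ρ₀)·Δρ/Δz = g·(Δρ/ρ₀)/Δz = 9.8 × 4.813 × 10⁻⁴ / 60 = 7.8612 × 10⁻⁵ s⁻².
N = √(7.8612 × 10⁻⁵) = 8.8663 × 10⁻³ rad s⁻¹ ≈ 8.87 × 10⁻³ rad s⁻¹.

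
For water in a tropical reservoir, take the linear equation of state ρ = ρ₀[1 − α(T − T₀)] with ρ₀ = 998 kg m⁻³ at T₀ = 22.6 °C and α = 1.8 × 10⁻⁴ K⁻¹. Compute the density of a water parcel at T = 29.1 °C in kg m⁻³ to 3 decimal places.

996.832 kg m⁻³

T − T₀ = +6.5 K.
Bracket = 1 − α·(+6.5) = 1 + (-1.17 × 10⁻³) = 0.9988300.
ρ = 998 × 0.9988300 = 996.832 kg m⁻³.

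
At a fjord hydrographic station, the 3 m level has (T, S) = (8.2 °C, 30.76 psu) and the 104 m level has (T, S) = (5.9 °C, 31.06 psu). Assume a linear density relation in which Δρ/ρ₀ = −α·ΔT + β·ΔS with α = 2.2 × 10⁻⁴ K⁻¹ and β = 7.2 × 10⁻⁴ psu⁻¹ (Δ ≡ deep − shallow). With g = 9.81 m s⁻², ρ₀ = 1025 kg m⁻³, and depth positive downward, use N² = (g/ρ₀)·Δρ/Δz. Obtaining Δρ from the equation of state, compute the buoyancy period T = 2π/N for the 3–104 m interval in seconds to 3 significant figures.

750 s

ΔT = -2.3 K, ΔS = +0.30 psu (deep − shallow).
Δρ/ρ₀ = −αΔT + βΔS = 5.06 × 10⁻⁴ + 2.16 × 10⁻⁴ = 7.22 × 10⁻⁴, so Δρ ≈ 0.7400 kg m⁻³.
N² = (g/ρ₀)·Δρ/Δz = g·(Δρ/ρ₀)/Δz = 9.81 × 7.22 × 10⁻⁴ / 101 = 7.0127 × 10⁻⁵ s⁻².
N = √(7.0127 × 10⁻⁵) = 8.3742 × 10⁻³ rad s⁻¹ → T = 2π/N = 750.30 s ≈ 750 s.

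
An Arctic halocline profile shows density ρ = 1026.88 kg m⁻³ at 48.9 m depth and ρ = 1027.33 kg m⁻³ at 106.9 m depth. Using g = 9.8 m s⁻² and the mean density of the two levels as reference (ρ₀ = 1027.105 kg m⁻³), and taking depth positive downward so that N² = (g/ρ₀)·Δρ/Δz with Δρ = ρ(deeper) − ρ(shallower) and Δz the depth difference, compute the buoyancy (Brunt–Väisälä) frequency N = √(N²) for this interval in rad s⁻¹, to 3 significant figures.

8.60 × 10⁻³ rad s⁻¹

Δρ = 1027.33 − 1026.88 = 0.45 kg m⁻³ over Δz = 106.9 − 48.9 = 58 m.
N² = (9.8/1027.105) × (0.45/58) = 7.4028 × 10⁻⁵ s⁻².
N = √(7.4028 × 10⁻⁵) = 8.6040 × 10⁻³ rad s⁻¹ ≈ 8.60 × 10⁻³ rad s⁻¹.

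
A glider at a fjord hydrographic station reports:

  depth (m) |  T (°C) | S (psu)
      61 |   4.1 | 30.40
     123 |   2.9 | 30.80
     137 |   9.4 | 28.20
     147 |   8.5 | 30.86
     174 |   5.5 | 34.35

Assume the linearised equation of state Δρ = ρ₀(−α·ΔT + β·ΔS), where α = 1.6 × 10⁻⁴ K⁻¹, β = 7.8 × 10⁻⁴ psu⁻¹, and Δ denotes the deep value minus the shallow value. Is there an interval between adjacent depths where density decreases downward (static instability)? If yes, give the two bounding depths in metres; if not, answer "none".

123–137 m

Evaluate Δρ/ρ₀ = −αΔT + βΔS across each adjacent pair:
  61–123 m: −αΔT+βΔS = −(1.6 × 10⁻⁴)(-1.2)+(7.8 × 10⁻⁴)(+0.40) = 5.0 × 10⁻⁴ → stable
  123–137 m: −αΔT+βΔS = −(1.6 × 10⁻⁴)(+6.5)+(7.8 × 10⁻⁴)(-2.60) = -3.1 × 10⁻³ → UNSTABLE
  137–147 m: −αΔT+βΔS = −(1.6 × 10⁻⁴)(-0.9)+(7.8 × 10⁻⁴)(+2.66) = 2.2 × 10⁻³ → stable
  147–174 m: −αΔT+βΔS = −(1.6 × 10⁻⁴)(-3.0)+(7.8 × 10⁻⁴)(+3.49) = 3.2 × 10⁻³ → stable
The 123–137 m interval has Δρ < 0: lighter water underlies denser water.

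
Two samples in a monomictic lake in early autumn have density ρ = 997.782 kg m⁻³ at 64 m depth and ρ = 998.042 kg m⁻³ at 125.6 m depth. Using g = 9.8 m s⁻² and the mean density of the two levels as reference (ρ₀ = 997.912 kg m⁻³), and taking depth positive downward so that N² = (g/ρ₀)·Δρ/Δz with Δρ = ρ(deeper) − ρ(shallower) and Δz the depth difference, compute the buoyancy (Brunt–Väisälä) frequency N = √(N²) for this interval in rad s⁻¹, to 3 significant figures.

6.44 × 10⁻³ rad s⁻¹

Δρ = 998.042 − 997.782 = 0.260 kg m⁻³ over Δz = 125.6 − 64 = 61.6 m.
N² = (9.8/997.912) × (0.260/61.6) = 4.1450 × 10⁻⁵ s⁻².
N = √(4.1450 × 10⁻⁵) = 6.4382 × 10⁻³ rad s⁻¹ ≈ 6.44 × 10⁻³ rad s⁻¹.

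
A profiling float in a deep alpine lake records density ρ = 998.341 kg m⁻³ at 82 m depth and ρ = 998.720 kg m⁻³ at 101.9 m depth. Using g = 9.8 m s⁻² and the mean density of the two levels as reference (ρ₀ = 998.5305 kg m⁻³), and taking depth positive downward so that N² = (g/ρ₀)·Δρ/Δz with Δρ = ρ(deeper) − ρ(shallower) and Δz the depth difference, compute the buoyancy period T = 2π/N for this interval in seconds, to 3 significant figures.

Δρ = 998.720 − 998.341 = 0.379 kg m⁻³ over Δz = 101.9 − 82 = 19.9 m.
N² = (9.8/998.5305) × (0.379/19.9) = 1.8692 × 10⁻⁴ s⁻².
N = √(1.8692 × 10⁻⁴) = 0.013672 rad s⁻¹, so T = 2π/N = 459.57 s ≈ 460 s.

460 s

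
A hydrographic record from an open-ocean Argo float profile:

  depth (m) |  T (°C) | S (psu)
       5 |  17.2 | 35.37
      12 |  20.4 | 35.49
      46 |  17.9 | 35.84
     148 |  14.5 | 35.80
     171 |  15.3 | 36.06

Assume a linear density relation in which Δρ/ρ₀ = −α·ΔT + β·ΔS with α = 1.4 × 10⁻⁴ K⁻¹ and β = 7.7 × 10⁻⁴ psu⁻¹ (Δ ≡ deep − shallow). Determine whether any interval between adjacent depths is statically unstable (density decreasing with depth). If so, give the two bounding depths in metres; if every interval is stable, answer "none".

Evaluate Δρ/ρ₀ = −αΔT + βΔS across each adjacent pair:
  5–12 m: −αΔT+βΔS = −(1.4 × 10⁻⁴)(+3.2)+(7.7 × 10⁻⁴)(+0.12) = -3.6 × 10⁻⁴ → UNSTABLE
  12–46 m: −αΔT+βΔS = −(1.4 × 10⁻⁴)(-2.5)+(7.7 × 10⁻⁴)(+0.35) = 6.2 × 10⁻⁴ → stable
  46–148 m: −αΔT+βΔS = −(1.4 × 10⁻⁴)(-3.4)+(7.7 × 10⁻⁴)(-0.04) = 4.5 × 10⁻⁴ → stable
  148–171 m: −αΔT+βΔS = −(1.4 × 10⁻⁴)(+0.8)+(7.7 × 10⁻⁴)(+0.26) = 8.8 × 10⁻⁵ → stable
The 5–12 m interval has Δρ < 0: lighter water underlies denser water.

5–12 m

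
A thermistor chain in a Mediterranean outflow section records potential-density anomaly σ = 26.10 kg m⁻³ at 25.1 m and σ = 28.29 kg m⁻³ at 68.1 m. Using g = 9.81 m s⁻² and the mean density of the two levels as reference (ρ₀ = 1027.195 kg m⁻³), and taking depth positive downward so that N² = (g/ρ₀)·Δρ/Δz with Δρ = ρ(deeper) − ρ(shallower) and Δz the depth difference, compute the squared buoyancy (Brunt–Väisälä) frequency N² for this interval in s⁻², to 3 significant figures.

Δρ = 1028.29 − 1026.10 = 2.19 kg m⁻³ over Δz = 68.1 − 25.1 = 43 m.
N² = (9.81/1027.195) × (2.19/43) = 4.8640 × 10⁻⁴ s⁻² ≈ 4.86 × 10⁻⁴ s⁻².
N² > 0, so the interval is statically stable.

4.86 × 10⁻⁴ s⁻²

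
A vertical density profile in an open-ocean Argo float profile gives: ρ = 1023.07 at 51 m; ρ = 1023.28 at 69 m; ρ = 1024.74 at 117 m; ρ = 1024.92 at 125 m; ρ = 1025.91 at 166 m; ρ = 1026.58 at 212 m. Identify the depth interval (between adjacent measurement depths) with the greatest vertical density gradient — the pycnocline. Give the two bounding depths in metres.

69–117 m

Compute the density gradient over each adjacent pair:
  51–69 m: Δρ/Δz = 0.21/18 = 0.012 kg m⁻⁴
  69–117 m: Δρ/Δz = 1.46/48 = 0.030 kg m⁻⁴
  117–125 m: Δρ/Δz = 0.18/8 = 0.022 kg m⁻⁴
  125–166 m: Δρ/Δz = 0.99/41 = 0.024 kg m⁻⁴
  166–212 m: Δρ/Δz = 0.67/46 = 0.015 kg m⁻⁴
The largest gradient is in the 69–117 m interval — the pycnocline.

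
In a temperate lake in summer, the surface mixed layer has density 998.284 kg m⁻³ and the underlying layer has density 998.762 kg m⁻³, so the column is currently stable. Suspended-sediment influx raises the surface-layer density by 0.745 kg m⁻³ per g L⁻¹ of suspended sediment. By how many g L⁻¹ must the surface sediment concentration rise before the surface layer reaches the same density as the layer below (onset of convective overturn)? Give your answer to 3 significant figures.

0.642 g L⁻¹

Density deficit of the surface layer: 998.762 − 998.284 = 0.478 kg m⁻³.
Required change = 0.478 / 0.745 = 0.642 g L⁻¹.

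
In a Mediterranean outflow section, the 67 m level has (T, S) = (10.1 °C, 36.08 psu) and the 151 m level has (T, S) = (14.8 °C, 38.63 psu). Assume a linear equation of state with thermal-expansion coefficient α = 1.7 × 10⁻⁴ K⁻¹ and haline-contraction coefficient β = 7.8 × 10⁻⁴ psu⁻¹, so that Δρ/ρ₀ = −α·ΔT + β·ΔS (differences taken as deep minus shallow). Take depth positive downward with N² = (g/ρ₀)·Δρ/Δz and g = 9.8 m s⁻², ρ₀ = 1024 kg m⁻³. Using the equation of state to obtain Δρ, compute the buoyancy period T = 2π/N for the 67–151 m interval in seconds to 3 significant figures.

ΔT = +4.7 K, ΔS = +2.55 psu (deep − shallow).
Δρ/ρ₀ = −αΔT + βΔS = -7.99 × 10⁻⁴ + 1.989 × 10⁻³ = 1.19 × 10⁻³, so Δρ ≈ 1.219 kg m⁻³.
N² = (g/ρ₀)·Δρ/Δz = g·(Δρ/ρ₀)/Δz = 9.8 × 1.19 × 10⁻³ / 84 = 1.3883 × 10⁻⁴ s⁻².
N = √(1.3883 × 10⁻⁴) = 0.011783 rad s⁻¹ → T = 2π/N = 533.24 s ≈ 533 s.

533 s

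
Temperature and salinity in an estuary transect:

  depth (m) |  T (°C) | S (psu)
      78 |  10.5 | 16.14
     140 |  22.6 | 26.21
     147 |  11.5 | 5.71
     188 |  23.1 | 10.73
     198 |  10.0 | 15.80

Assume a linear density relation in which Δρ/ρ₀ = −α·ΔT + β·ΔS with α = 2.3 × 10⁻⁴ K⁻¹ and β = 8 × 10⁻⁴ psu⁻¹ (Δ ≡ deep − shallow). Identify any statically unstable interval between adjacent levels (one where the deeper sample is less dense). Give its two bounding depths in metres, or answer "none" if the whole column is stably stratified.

Evaluate Δρ/ρ₀ = −αΔT + βΔS across each adjacent pair:
  78–140 m: −αΔT+βΔS = −(2.3 × 10⁻⁴)(+12.1)+(8 × 10⁻⁴)(+10.07) = 5.3 × 10⁻³ → stable
  140–147 m: −αΔT+βΔS = −(2.3 × 10⁻⁴)(-11.1)+(8 × 10⁻⁴)(-20.50) = -0.014 → UNSTABLE
  147–188 m: −αΔT+βΔS = −(2.3 × 10⁻⁴)(+11.6)+(8 × 10⁻⁴)(+5.02) = 1.3 × 10⁻³ → stable
  188–198 m: −αΔT+βΔS = −(2.3 × 10⁻⁴)(-13.1)+(8 × 10⁻⁴)(+5.07) = 7.1 × 10⁻³ → stable
The 140–147 m interval has Δρ < 0: lighter water underlies denser water.

140–147 m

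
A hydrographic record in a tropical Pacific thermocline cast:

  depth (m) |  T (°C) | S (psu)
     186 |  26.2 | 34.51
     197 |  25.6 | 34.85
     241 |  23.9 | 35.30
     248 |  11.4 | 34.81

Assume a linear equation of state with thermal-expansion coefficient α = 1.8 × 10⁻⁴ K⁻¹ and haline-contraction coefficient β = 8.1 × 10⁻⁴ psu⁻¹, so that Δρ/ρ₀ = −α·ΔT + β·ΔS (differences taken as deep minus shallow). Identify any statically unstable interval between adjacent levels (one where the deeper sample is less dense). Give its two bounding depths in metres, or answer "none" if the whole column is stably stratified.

Evaluate Δρ/ρ₀ = −αΔT + βΔS across each adjacent pair:
  186–197 m: −αΔT+βΔS = −(1.8 × 10⁻⁴)(-0.6)+(8.1 × 10⁻⁴)(+0.34) = 3.8 × 10⁻⁴ → stable
  197–241 m: −αΔT+βΔS = −(1.8 × 10⁻⁴)(-1.7)+(8.1 × 10⁻⁴)(+0.45) = 6.7 × 10⁻⁴ → stable
  241–248 m: −αΔT+βΔS = −(1.8 × 10⁻⁴)(-12.5)+(8.1 × 10⁻⁴)(-0.49) = 1.9 × 10⁻³ → stable
Every interval has Δρ > 0: the column is stably stratified throughout.

none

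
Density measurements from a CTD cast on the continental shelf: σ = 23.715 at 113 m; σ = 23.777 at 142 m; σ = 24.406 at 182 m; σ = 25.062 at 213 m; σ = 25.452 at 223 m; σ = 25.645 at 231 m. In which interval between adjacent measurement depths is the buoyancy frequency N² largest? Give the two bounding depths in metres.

Compute the density gradient over each adjacent pair:
  113–142 m: Δρ/Δz = 0.062/29 = 2.1 × 10⁻³ kg m⁻⁴
  142–182 m: Δρ/Δz = 0.629/40 = 0.016 kg m⁻⁴
  182–213 m: Δρ/Δz = 0.656/31 = 0.021 kg m⁻⁴
  213–223 m: Δρ/Δz = 0.390/10 = 0.039 kg m⁻⁴
  223–231 m: Δρ/Δz = 0.193/8 = 0.024 kg m⁻⁴
The largest gradient is in the 213–223 m interval — the pycnocline.

213–223 m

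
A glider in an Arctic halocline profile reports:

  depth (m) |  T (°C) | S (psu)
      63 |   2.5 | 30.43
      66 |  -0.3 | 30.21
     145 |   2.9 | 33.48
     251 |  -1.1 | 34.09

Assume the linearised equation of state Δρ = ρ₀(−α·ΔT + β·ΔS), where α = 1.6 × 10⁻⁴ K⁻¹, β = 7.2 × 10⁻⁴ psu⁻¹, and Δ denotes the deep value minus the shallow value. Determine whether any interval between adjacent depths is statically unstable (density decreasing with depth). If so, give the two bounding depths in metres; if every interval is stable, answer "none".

Evaluate Δρ/ρ₀ = −αΔT + βΔS across each adjacent pair:
  63–66 m: −αΔT+βΔS = −(1.6 × 10⁻⁴)(-2.8)+(7.2 × 10⁻⁴)(-0.22) = 2.9 × 10⁻⁴ → stable
  66–145 m: −αΔT+βΔS = −(1.6 × 10⁻⁴)(+3.2)+(7.2 × 10⁻⁴)(+3.27) = 1.8 × 10⁻³ → stable
  145–251 m: −αΔT+βΔS = −(1.6 × 10⁻⁴)(-4.0)+(7.2 × 10⁻⁴)(+0.61) = 1.1 × 10⁻³ → stable
Every interval has Δρ > 0: the column is stably stratified throughout.

none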